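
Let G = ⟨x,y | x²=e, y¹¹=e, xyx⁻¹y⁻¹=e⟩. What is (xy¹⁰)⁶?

Compute successive powers of (xy¹⁰), reducing at each step:
  (xy¹⁰)²: (xy¹⁰) · x = y¹⁰;   (y¹⁰) · y¹⁰ = y⁹
  (xy¹⁰)³: (y⁹) · x = xy⁹;   (xy⁹) · y¹⁰ = xy⁸
  (xy¹⁰)⁴: (xy⁸) · x = y⁸;   (y⁸) · y¹⁰ = y⁷
  (xy¹⁰)⁵: (y⁷) · x = xy⁷;   (xy⁷) · y¹⁰ = xy⁶
  (xy¹⁰)⁶: (xy⁶) · x = y⁶;   (y⁶) · y¹⁰ = y⁵

Answer: y⁵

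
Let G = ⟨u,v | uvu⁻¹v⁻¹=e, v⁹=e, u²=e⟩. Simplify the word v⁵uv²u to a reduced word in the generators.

Multiply left to right, reducing at each step:
  (v⁵) · u = uv⁵
  (uv⁵) · v² = uv⁷
  (uv⁷) · u = v⁷

Answer: v⁷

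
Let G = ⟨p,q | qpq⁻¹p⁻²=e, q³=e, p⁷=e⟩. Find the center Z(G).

An element z ∈ Z(G) iff z commutes with every generator.
For example e is central: e·p = p = p·e; e·q = q = q·e.
Whereas p ∉ Z(G) since p·q = pq ≠ p²q = q·p.
Checking each of the 21 elements this way gives Z(G) = {e}, of order 1.

Answer: {e}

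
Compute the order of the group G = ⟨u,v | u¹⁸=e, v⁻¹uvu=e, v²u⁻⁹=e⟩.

Enumerate words in the generators, reducing via the relations: the distinct elements are
  {e, u, v, uv, u², u³, u⁴, u⁵, u⁶, u⁷, u⁸, u⁹, u²v, u³v, u¹², u¹³, u¹¹, u¹⁰, u¹⁴, u¹⁵, u¹⁶, u¹⁷, u⁴v, u⁵v, u⁶v, u⁷v, u⁸v, v⁻¹, uv⁻¹, u²v⁻¹, u³v⁻¹, u⁴v⁻¹, u⁵v⁻¹, u⁶v⁻¹, u⁷v⁻¹, u⁸v⁻¹}.
No further products give new elements, so |G| = 36.

Answer: 36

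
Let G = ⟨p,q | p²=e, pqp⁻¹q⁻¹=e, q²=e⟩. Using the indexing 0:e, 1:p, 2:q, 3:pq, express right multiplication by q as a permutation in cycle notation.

(0 2)(1 3)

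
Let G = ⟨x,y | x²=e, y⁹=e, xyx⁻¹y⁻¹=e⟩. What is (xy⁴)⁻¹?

The order of (xy⁴) is 18 (smallest k with (xy⁴)ᵏ = e), so (xy⁴)⁻¹ = (xy⁴)¹⁷ = xy⁵.
Check: (xy⁴) · (xy⁵) → (xy⁴) · x = y⁴;   (y⁴) · y⁵ = e, giving e as required.

Answer: xy⁵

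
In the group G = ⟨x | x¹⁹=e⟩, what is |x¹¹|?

Compute successive powers until reaching e:
  (x¹¹)¹ = x¹¹, (x¹¹)² = x³, (x¹¹)³ = x¹⁴, (x¹¹)⁴ = x⁶, (x¹¹)⁵ = x¹⁷, (x¹¹)⁶ = x⁹, (x¹¹)⁷ = x, (x¹¹)⁸ = x¹², (x¹¹)⁹ = x⁴, (x¹¹)¹⁰ = x¹⁵, (x¹¹)¹¹ = x⁷, (x¹¹)¹² = x¹⁸, (x¹¹)¹³ = x¹⁰, (x¹¹)¹⁴ = x², (x¹¹)¹⁵ = x¹³, (x¹¹)¹⁶ = x⁵, (x¹¹)¹⁷ = x¹⁶, (x¹¹)¹⁸ = x⁸, (x¹¹)¹⁹ = e.
The smallest positive k with (x¹¹)ᵏ = e is 19.

Answer: 19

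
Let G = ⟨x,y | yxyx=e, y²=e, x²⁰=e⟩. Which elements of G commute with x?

⟨x⟩ ⊆ C_G(x) since powers of x commute with x; so |C_G(x)| ≥ |⟨x⟩| = 20.
By orbit–stabilizer, |C_G(x)| = |G| / |conj. class of x| = 40 / 2 = 20.
The 20 elements commuting with x are {e, x, x², x³, x⁴, x⁵, x⁶, x⁷, x⁸, x⁹, x¹⁰, x¹¹, x¹², x¹³, x¹⁴, x¹⁵, x¹⁶, x¹⁷, x¹⁸, x¹⁹}.

Answer: {e, x, x², x³, x⁴, x⁵, x⁶, x⁷, x⁸, x⁹, x¹⁰, x¹¹, x¹², x¹³, x¹⁴, x¹⁵, x¹⁶, x¹⁷, x¹⁸, x¹⁹}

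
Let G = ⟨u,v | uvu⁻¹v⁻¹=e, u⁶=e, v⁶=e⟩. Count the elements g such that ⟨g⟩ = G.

⟨g⟩ = G would require ord(g) = |G| = 36, but the maximum element order in G is 6 < 36. So G is not cyclic and no single element generates it: the count is 0.

Answer: 0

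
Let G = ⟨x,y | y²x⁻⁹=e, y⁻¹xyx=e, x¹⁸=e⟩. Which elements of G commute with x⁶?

⟨x⁶⟩ ⊆ C_G(x⁶) since powers of x⁶ commute with x⁶; so |C_G(x⁶)| ≥ |⟨x⁶⟩| = 3.
By orbit–stabilizer, |C_G(x⁶)| = |G| / |conj. class of x⁶| = 36 / 2 = 18.
The 18 elements commuting with x⁶ are {e, x, x², x³, x⁴, x⁵, x⁶, x⁷, x⁸, x⁹, x¹⁰, x¹¹, x¹², x¹³, x¹⁴, x¹⁵, x¹⁶, x¹⁷}.

Answer: {e, x, x², x³, x⁴, x⁵, x⁶, x⁷, x⁸, x⁹, x¹⁰, x¹¹, x¹², x¹³, x¹⁴, x¹⁵, x¹⁶, x¹⁷}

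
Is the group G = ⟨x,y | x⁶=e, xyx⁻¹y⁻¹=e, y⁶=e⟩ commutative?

Each pair of generators commutes: x·y = xy = y·x. Since the generators pairwise commute, every element of G commutes with every other, so G is abelian.

Answer: Yes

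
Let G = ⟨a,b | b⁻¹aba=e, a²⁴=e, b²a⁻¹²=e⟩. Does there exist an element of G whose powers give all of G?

Every cyclic group is abelian. But a·b = ab while b·a = a¹¹b⁻¹, so a·b ≠ b·a and G is not abelian. Hence G is not cyclic.

Answer: No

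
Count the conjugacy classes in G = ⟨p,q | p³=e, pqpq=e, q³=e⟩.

The conjugacy classes (representative and size) are:
  [e] (size 1), [qp²] (size 4), [q²p] (size 4), [p²q²] (size 3).
Class equation: 1 + 4 + 4 + 3 = 12 = |G|. So G has 4 conjugacy classes.

Answer: 4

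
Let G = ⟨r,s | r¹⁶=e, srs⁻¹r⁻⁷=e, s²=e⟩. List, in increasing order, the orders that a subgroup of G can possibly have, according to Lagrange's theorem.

|G| = 32 = 2⁵. By Lagrange's theorem the order of any subgroup divides 32; the divisors of 32 are 1, 2, 4, 8, 16, 32.

Answer: 1, 2, 4, 8, 16, 32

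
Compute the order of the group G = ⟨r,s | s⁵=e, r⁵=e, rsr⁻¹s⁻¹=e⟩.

Enumerate words in the generators, reducing via the relations: the distinct elements are
  {e, r, s, rs, r², r³, r⁴, s², s³, s⁴, rs², rs³, rs⁴, r²s, r³s, r⁴s, r²s², r²s³, r²s⁴, r³s², r³s³, r³s⁴, r⁴s², r⁴s³, r⁴s⁴}.
No further products give new elements, so |G| = 25.

Answer: 25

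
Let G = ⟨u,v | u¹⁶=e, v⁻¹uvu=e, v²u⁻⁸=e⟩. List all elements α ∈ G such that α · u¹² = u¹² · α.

⟨u¹²⟩ ⊆ C_G(u¹²) since powers of u¹² commute with u¹²; so |C_G(u¹²)| ≥ |⟨u¹²⟩| = 4.
By orbit–stabilizer, |C_G(u¹²)| = |G| / |conj. class of u¹²| = 32 / 2 = 16.
The 16 elements commuting with u¹² are {e, u, u², u³, u⁴, u⁵, u⁶, u⁷, u⁸, u⁹, u¹⁰, u¹¹, u¹², u¹³, u¹⁴, u¹⁵}.

Answer: {e, u, u², u³, u⁴, u⁵, u⁶, u⁷, u⁸, u⁹, u¹⁰, u¹¹, u¹², u¹³, u¹⁴, u¹⁵}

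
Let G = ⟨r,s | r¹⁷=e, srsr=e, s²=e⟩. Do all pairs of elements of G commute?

r·s = rs but s·r = r¹⁶s, so r·s ≠ s·r and G is not abelian.

Answer: No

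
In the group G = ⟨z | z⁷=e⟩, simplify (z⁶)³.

Compute successive powers of (z⁶), reducing at each step:
  (z⁶)²: (z⁶) · z⁶ = z⁵
  (z⁶)³: (z⁵) · z⁶ = z⁴

Answer: z⁴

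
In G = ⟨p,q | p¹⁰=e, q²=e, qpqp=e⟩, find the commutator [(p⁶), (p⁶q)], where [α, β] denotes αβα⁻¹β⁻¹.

[(p⁶), (p⁶q)] = (p⁶)·(p⁶q)·(p⁶)⁻¹·(p⁶q)⁻¹.
  (p⁶) · (p⁶q) = p²q
  (p²q) · (p⁴) = p⁸q
  (p⁸q) · (p⁶q) = p²

Answer: p²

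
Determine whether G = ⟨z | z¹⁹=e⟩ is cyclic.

|G| = 19. The element z has order 19 (its powers give 19 distinct elements), so ⟨z⟩ = G and G is cyclic.

Answer: Yes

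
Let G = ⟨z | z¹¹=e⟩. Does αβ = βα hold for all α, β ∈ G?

G has a single generator, so G is cyclic and hence abelian.

Answer: Yes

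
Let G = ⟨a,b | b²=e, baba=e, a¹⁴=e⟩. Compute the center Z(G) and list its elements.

An element z ∈ Z(G) iff z commutes with every generator.
For example a⁷ is central: (a⁷)·a = a⁸ = a·(a⁷); (a⁷)·b = a⁷b = b·(a⁷).
Whereas a ∉ Z(G) since a·b = ab ≠ a¹³b = b·a.
Checking each of the 28 elements this way gives Z(G) = {e, a⁷}, of order 2.

Answer: {e, a⁷}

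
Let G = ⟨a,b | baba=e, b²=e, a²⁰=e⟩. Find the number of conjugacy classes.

The conjugacy classes (representative and size) are:
  [e] (size 1), [a] (size 2), [a¹⁸] (size 2), [a³] (size 2), [a⁴] (size 2), [a¹⁵] (size 2), [a¹⁴] (size 2), [a⁷] (size 2), [a¹²] (size 2), [a¹¹] (size 2), [a¹⁰] (size 1), [a¹⁸b] (size 10), [a⁵b] (size 10).
Class equation: 1 + 2 + 2 + 2 + 2 + 2 + 2 + 2 + 2 + 2 + 1 + 10 + 10 = 40 = |G|. So G has 13 conjugacy classes.

Answer: 13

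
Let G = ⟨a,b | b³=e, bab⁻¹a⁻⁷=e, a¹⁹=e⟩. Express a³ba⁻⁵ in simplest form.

Multiply left to right, reducing at each step:
  (a³) · b = a³b
  (a³b) · a⁻⁵ = a⁶b

Answer: a⁶b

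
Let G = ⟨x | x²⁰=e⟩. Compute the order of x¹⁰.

Compute successive powers until reaching e:
  (x¹⁰)¹ = x¹⁰, (x¹⁰)² = e.
The smallest positive k with (x¹⁰)ᵏ = e is 2.

Answer: 2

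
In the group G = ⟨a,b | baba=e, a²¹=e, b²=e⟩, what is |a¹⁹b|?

Compute successive powers until reaching e:
  (a¹⁹b)¹ = a¹⁹b, (a¹⁹b)² = e.
The smallest positive k with (a¹⁹b)ᵏ = e is 2.

Answer: 2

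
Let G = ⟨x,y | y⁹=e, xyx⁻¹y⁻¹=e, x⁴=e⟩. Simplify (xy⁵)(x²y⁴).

Compute (xy⁵) · (x²y⁴) by multiplying left to right and reducing via the relations at each step:
  (xy⁵) · x² = x³y⁵
  (x³y⁵) · y⁴ = x³

Answer: x³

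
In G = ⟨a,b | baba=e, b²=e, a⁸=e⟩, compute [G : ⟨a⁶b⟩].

First find ord(a⁶b) by computing successive powers:
  (a⁶b)¹ = a⁶b, (a⁶b)² = e.
So |⟨a⁶b⟩| = ord(a⁶b) = 2. With |G| = 16, by Lagrange [G : ⟨a⁶b⟩] = 16/2 = 8.

Answer: 8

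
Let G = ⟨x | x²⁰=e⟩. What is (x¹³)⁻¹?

The order of (x¹³) is 20 (smallest k with (x¹³)ᵏ = e), so (x¹³)⁻¹ = (x¹³)¹⁹ = x⁷.
Check: (x¹³) · (x⁷) → (x¹³) · x⁷ = e, giving e as required.

Answer: x⁷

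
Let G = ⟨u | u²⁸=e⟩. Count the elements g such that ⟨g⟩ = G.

G is cyclic of order 28. An element generates G iff its order is 28, and a cyclic group of order 28 has exactly φ(28) = 12 such elements.

Answer: 12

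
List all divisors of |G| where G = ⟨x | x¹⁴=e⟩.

|G| = 14 = 2 · 7. By Lagrange's theorem the order of any subgroup divides 14; the divisors of 14 are 1, 2, 7, 14.

Answer: 1, 2, 7, 14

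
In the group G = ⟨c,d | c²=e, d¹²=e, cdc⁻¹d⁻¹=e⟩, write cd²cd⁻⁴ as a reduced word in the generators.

Multiply left to right, reducing at each step:
  c · d² = cd²
  (cd²) · c = d²
  (d²) · d⁻⁴ = d¹⁰

Answer: d¹⁰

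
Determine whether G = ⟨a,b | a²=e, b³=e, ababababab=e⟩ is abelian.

a·b = ab but b·a = ba, so a·b ≠ b·a and G is not abelian.

Answer: No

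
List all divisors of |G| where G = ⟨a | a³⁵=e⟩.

|G| = 35 = 5 · 7. By Lagrange's theorem the order of any subgroup divides 35; the divisors of 35 are 1, 5, 7, 35.

Answer: 1, 5, 7, 35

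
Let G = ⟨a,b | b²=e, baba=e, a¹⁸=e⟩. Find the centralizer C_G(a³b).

⟨a³b⟩ ⊆ C_G(a³b) since powers of a³b commute with a³b; so |C_G(a³b)| ≥ |⟨a³b⟩| = 2.
By orbit–stabilizer, |C_G(a³b)| = |G| / |conj. class of a³b| = 36 / 9 = 4.
The 4 elements commuting with a³b are {e, a⁹, a³b, a¹²b}.

Answer: {e, a⁹, a³b, a¹²b}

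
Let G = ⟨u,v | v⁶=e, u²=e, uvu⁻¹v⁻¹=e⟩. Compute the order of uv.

Compute successive powers until reaching e:
  (uv)¹ = uv, (uv)² = v², (uv)³ = uv³, (uv)⁴ = v⁴, (uv)⁵ = uv⁵, (uv)⁶ = e.
The smallest positive k with (uv)ᵏ = e is 6.

Answer: 6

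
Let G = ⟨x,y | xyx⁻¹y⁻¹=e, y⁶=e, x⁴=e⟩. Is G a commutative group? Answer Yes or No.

Each pair of generators commutes: x·y = xy = y·x. Since the generators pairwise commute, every element of G commutes with every other, so G is abelian.

Answer: Yes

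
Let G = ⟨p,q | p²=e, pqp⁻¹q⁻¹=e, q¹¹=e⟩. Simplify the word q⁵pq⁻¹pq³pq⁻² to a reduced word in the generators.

Multiply left to right, reducing at each step:
  (q⁵) · p = pq⁵
  (pq⁵) · q⁻¹ = pq⁴
  (pq⁴) · p = q⁴
  (q⁴) · q³ = q⁷
  (q⁷) · p = pq⁷
  (pq⁷) · q⁻² = pq⁵

Answer: pq⁵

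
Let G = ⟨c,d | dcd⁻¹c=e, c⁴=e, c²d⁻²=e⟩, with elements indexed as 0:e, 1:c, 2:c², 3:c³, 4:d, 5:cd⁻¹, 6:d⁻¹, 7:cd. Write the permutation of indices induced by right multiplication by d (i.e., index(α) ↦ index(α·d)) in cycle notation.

(0 4 2 6)(1 7 3 5)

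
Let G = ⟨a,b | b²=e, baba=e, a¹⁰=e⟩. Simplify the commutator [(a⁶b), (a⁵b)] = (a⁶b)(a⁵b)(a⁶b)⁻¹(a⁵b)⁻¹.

[(a⁶b), (a⁵b)] = (a⁶b)·(a⁵b)·(a⁶b)⁻¹·(a⁵b)⁻¹.
  (a⁶b) · (a⁵b) = a
  a · (a⁶b) = a⁷b
  (a⁷b) · (a⁵b) = a²

Answer: a²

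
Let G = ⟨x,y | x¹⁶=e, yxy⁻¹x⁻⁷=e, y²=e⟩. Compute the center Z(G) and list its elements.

An element z ∈ Z(G) iff z commutes with every generator.
For example x⁸ is central: (x⁸)·x = x⁹ = x·(x⁸); (x⁸)·y = x⁸y = y·(x⁸).
Whereas x ∉ Z(G) since x·y = xy ≠ x⁷y = y·x.
Checking each of the 32 elements this way gives Z(G) = {e, x⁸}, of order 2.

Answer: {e, x⁸}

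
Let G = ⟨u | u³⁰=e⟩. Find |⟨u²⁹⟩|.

|⟨u²⁹⟩| equals the order of u²⁹. Compute successive powers until reaching e:
  (u²⁹)¹ = u²⁹, (u²⁹)² = u²⁸, (u²⁹)³ = u²⁷, (u²⁹)⁴ = u²⁶, (u²⁹)⁵ = u²⁵, (u²⁹)⁶ = u²⁴, (u²⁹)⁷ = u²³, (u²⁹)⁸ = u²², (u²⁹)⁹ = u²¹, (u²⁹)¹⁰ = u²⁰, (u²⁹)¹¹ = u¹⁹, (u²⁹)¹² = u¹⁸, (u²⁹)¹³ = u¹⁷, (u²⁹)¹⁴ = u¹⁶, (u²⁹)¹⁵ = u¹⁵, (u²⁹)¹⁶ = u¹⁴, (u²⁹)¹⁷ = u¹³, (u²⁹)¹⁸ = u¹², (u²⁹)¹⁹ = u¹¹, (u²⁹)²⁰ = u¹⁰, (u²⁹)²¹ = u⁹, (u²⁹)²² = u⁸, (u²⁹)²³ = u⁷, (u²⁹)²⁴ = u⁶, (u²⁹)²⁵ = u⁵, (u²⁹)²⁶ = u⁴, (u²⁹)²⁷ = u³, (u²⁹)²⁸ = u², (u²⁹)²⁹ = u, (u²⁹)³⁰ = e.
The smallest positive k with (u²⁹)ᵏ = e is 30, so |⟨u²⁹⟩| = 30.

Answer: 30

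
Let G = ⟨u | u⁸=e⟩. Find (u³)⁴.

Compute successive powers of (u³), reducing at each step:
  (u³)²: (u³) · u³ = u⁶
  (u³)³: (u⁶) · u³ = u
  (u³)⁴: u · u³ = u⁴

Answer: u⁴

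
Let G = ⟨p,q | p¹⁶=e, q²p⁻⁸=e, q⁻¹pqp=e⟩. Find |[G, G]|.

G' = [G, G] is generated by all commutators. The generator-pair commutators are: [p, q] = p².
The subgroup they normally generate is {e, p², p⁴, p⁶, p⁸, p¹⁰, p¹², p¹⁴}, of order 8.
Check: |G/G'| = 32/8 = 4 is the order of the abelianisation.

Answer: 8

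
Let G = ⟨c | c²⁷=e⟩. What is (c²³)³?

Compute successive powers of (c²³), reducing at each step:
  (c²³)²: (c²³) · c²³ = c¹⁹
  (c²³)³: (c¹⁹) · c²³ = c¹⁵

Answer: c¹⁵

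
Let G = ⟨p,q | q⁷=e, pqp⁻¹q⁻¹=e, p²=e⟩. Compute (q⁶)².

Compute successive powers of (q⁶), reducing at each step:
  (q⁶)²: (q⁶) · q⁶ = q⁵

Answer: q⁵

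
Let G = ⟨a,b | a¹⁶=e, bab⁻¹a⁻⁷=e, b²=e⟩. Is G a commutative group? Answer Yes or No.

a·b = ab but b·a = a⁷b, so a·b ≠ b·a and G is not abelian.

Answer: No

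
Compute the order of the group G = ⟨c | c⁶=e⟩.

G is generated by a single element, so G is cyclic. The relator gives c⁶ = e and no smaller power is forced to be e, so the 6 powers {c, e, c², c³, c⁴, c⁵} are distinct. Hence |G| = 6.

Answer: 6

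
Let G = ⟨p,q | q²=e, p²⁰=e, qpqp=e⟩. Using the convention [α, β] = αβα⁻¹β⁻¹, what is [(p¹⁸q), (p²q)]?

[(p¹⁸q), (p²q)] = (p¹⁸q)·(p²q)·(p¹⁸q)⁻¹·(p²q)⁻¹.
  (p¹⁸q) · (p²q) = p¹⁶
  (p¹⁶) · (p¹⁸q) = p¹⁴q
  (p¹⁴q) · (p²q) = p¹²

Answer: p¹²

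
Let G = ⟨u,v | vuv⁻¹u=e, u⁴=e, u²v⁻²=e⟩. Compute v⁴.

Compute successive powers of v, reducing at each step:
  v²: v · v = u²
  v³: (u²) · v = v⁻¹
  v⁴: (v⁻¹) · v = e

Answer: e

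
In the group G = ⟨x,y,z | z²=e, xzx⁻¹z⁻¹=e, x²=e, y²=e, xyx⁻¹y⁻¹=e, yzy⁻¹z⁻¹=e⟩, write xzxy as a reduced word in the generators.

Multiply left to right, reducing at each step:
  x · z = xz
  (xz) · x = z
  z · y = yz

Answer: yz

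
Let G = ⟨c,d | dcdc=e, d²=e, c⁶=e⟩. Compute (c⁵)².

Compute successive powers of (c⁵), reducing at each step:
  (c⁵)²: (c⁵) · c⁵ = c⁴

Answer: c⁴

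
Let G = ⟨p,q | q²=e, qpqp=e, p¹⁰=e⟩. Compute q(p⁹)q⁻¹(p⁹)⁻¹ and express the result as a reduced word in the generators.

[q, (p⁹)] = q·(p⁹)·q⁻¹·(p⁹)⁻¹.
  q · (p⁹) = pq
  (pq) · q = p
  p · p = p²

Answer: p²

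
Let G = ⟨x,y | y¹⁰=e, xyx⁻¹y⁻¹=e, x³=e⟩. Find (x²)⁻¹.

The order of (x²) is 3 (smallest k with (x²)ᵏ = e), so (x²)⁻¹ = (x²)² = x.
Check: (x²) · x → (x²) · x = e, giving e as required.

Answer: x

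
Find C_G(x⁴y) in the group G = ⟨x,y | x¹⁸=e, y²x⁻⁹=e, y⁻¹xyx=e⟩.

⟨x⁴y⟩ ⊆ C_G(x⁴y) since powers of x⁴y commute with x⁴y; so |C_G(x⁴y)| ≥ |⟨x⁴y⟩| = 4.
By orbit–stabilizer, |C_G(x⁴y)| = |G| / |conj. class of x⁴y| = 36 / 9 = 4.
The 4 elements commuting with x⁴y are {e, x⁹, x⁴y, x⁴y⁻¹}.

Answer: {e, x⁹, x⁴y, x⁴y⁻¹}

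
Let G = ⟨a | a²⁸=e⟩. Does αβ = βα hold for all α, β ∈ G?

G has a single generator, so G is cyclic and hence abelian.

Answer: Yes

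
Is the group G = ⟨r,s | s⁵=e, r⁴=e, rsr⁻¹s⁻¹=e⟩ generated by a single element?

|G| = 20. The element rs has order 20 (its powers give 20 distinct elements), so ⟨rs⟩ = G and G is cyclic.

Answer: Yes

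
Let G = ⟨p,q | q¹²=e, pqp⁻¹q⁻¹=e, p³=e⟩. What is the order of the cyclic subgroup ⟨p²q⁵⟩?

|⟨p²q⁵⟩| equals the order of p²q⁵. Compute successive powers until reaching e:
  (p²q⁵)¹ = p²q⁵, (p²q⁵)² = pq¹⁰, (p²q⁵)³ = q³, (p²q⁵)⁴ = p²q⁸, (p²q⁵)⁵ = pq, (p²q⁵)⁶ = q⁶, (p²q⁵)⁷ = p²q¹¹, (p²q⁵)⁸ = pq⁴, (p²q⁵)⁹ = q⁹, (p²q⁵)¹⁰ = p²q², (p²q⁵)¹¹ = pq⁷, (p²q⁵)¹² = e.
The smallest positive k with (p²q⁵)ᵏ = e is 12, so |⟨p²q⁵⟩| = 12.

Answer: 12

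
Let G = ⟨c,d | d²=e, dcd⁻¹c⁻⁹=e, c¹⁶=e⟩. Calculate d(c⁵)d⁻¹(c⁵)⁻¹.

[d, (c⁵)] = d·(c⁵)·d⁻¹·(c⁵)⁻¹.
  d · (c⁵) = c¹³d
  (c¹³d) · d = c¹³
  (c¹³) · (c¹¹) = c⁸

Answer: c⁸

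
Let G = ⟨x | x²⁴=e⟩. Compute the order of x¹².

Compute successive powers until reaching e:
  (x¹²)¹ = x¹², (x¹²)² = e.
The smallest positive k with (x¹²)ᵏ = e is 2.

Answer: 2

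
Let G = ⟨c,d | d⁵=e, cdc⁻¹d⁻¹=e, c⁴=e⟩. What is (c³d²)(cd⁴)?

Compute (c³d²) · (cd⁴) by multiplying left to right and reducing via the relations at each step:
  (c³d²) · c = d²
  (d²) · d⁴ = d

Answer: d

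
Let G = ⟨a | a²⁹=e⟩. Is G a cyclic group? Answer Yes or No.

|G| = 29. The element a has order 29 (its powers give 29 distinct elements), so ⟨a⟩ = G and G is cyclic.

Answer: Yes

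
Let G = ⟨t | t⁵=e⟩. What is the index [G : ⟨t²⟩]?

First find ord(t²) by computing successive powers:
  (t²)¹ = t², (t²)² = t⁴, (t²)³ = t, (t²)⁴ = t³, (t²)⁵ = e.
So |⟨t²⟩| = ord(t²) = 5. With |G| = 5, by Lagrange [G : ⟨t²⟩] = 5/5 = 1.

Answer: 1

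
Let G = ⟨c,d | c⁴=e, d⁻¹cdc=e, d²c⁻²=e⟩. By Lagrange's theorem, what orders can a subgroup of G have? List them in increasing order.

|G| = 8 = 2³. By Lagrange's theorem the order of any subgroup divides 8; the divisors of 8 are 1, 2, 4, 8.

Answer: 1, 2, 4, 8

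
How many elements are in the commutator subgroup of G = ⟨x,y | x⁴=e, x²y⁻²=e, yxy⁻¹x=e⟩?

G' = [G, G] is generated by all commutators. The generator-pair commutators are: [x, y] = x².
The subgroup they normally generate is {e, x²}, of order 2.
Check: |G/G'| = 8/2 = 4 is the order of the abelianisation.

Answer: 2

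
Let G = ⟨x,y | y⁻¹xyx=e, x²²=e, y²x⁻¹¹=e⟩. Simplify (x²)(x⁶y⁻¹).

Compute (x²) · (x⁶y⁻¹) by multiplying left to right and reducing via the relations at each step:
  (x²) · x⁶ = x⁸
  (x⁸) · y⁻¹ = x⁸y⁻¹

Answer: x⁸y⁻¹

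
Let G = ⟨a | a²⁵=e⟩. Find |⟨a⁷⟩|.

|⟨a⁷⟩| equals the order of a⁷. Compute successive powers until reaching e:
  (a⁷)¹ = a⁷, (a⁷)² = a¹⁴, (a⁷)³ = a²¹, (a⁷)⁴ = a³, (a⁷)⁵ = a¹⁰, (a⁷)⁶ = a¹⁷, (a⁷)⁷ = a²⁴, (a⁷)⁸ = a⁶, (a⁷)⁹ = a¹³, (a⁷)¹⁰ = a²⁰, (a⁷)¹¹ = a², (a⁷)¹² = a⁹, (a⁷)¹³ = a¹⁶, (a⁷)¹⁴ = a²³, (a⁷)¹⁵ = a⁵, (a⁷)¹⁶ = a¹², (a⁷)¹⁷ = a¹⁹, (a⁷)¹⁸ = a, (a⁷)¹⁹ = a⁸, (a⁷)²⁰ = a¹⁵, (a⁷)²¹ = a²², (a⁷)²² = a⁴, (a⁷)²³ = a¹¹, (a⁷)²⁴ = a¹⁸, (a⁷)²⁵ = e.
The smallest positive k with (a⁷)ᵏ = e is 25, so |⟨a⁷⟩| = 25.

Answer: 25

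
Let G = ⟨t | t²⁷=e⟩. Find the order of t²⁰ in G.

Compute successive powers until reaching e:
  (t²⁰)¹ = t²⁰, (t²⁰)² = t¹³, (t²⁰)³ = t⁶, (t²⁰)⁴ = t²⁶, (t²⁰)⁵ = t¹⁹, (t²⁰)⁶ = t¹², (t²⁰)⁷ = t⁵, (t²⁰)⁸ = t²⁵, (t²⁰)⁹ = t¹⁸, (t²⁰)¹⁰ = t¹¹, (t²⁰)¹¹ = t⁴, (t²⁰)¹² = t²⁴, (t²⁰)¹³ = t¹⁷, (t²⁰)¹⁴ = t¹⁰, (t²⁰)¹⁵ = t³, (t²⁰)¹⁶ = t²³, (t²⁰)¹⁷ = t¹⁶, (t²⁰)¹⁸ = t⁹, (t²⁰)¹⁹ = t², (t²⁰)²⁰ = t²², (t²⁰)²¹ = t¹⁵, (t²⁰)²² = t⁸, (t²⁰)²³ = t, (t²⁰)²⁴ = t²¹, (t²⁰)²⁵ = t¹⁴, (t²⁰)²⁶ = t⁷, (t²⁰)²⁷ = e.
The smallest positive k with (t²⁰)ᵏ = e is 27.

Answer: 27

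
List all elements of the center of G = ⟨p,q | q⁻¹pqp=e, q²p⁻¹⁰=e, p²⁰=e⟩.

An element z ∈ Z(G) iff z commutes with every generator.
For example p¹⁰ is central: (p¹⁰)·p = p¹¹ = p·(p¹⁰); (p¹⁰)·q = q⁻¹ = q·(p¹⁰).
Whereas p ∉ Z(G) since p·q = pq ≠ p⁹q⁻¹ = q·p.
Checking each of the 40 elements this way gives Z(G) = {e, p¹⁰}, of order 2.

Answer: {e, p¹⁰}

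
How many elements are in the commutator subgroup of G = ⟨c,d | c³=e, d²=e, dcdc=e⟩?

G' = [G, G] is generated by all commutators. The generator-pair commutators are: [c, d] = c².
The subgroup they normally generate is {e, c, c²}, of order 3.
Check: |G/G'| = 6/3 = 2 is the order of the abelianisation.

Answer: 3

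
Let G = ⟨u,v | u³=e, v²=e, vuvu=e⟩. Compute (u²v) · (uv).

Compute (u²v) · (uv) by multiplying left to right and reducing via the relations at each step:
  (u²v) · u = uv
  (uv) · v = u

Answer: u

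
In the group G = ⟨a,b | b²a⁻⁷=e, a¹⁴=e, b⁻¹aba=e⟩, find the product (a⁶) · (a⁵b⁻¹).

Compute (a⁶) · (a⁵b⁻¹) by multiplying left to right and reducing via the relations at each step:
  (a⁶) · a⁵ = a¹¹
  (a¹¹) · b⁻¹ = a⁴b

Answer: a⁴b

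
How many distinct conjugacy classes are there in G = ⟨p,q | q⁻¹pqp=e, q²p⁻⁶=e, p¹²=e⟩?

The conjugacy classes (representative and size) are:
  [e] (size 1), [p¹¹] (size 2), [p²] (size 2), [p⁹] (size 2), [p⁴] (size 2), [p⁵] (size 2), [p⁶] (size 1), [p²q] (size 6), [pq] (size 6).
Class equation: 1 + 2 + 2 + 2 + 2 + 2 + 1 + 6 + 6 = 24 = |G|. So G has 9 conjugacy classes.

Answer: 9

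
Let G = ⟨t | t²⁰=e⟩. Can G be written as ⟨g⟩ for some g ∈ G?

|G| = 20. The element t has order 20 (its powers give 20 distinct elements), so ⟨t⟩ = G and G is cyclic.

Answer: Yes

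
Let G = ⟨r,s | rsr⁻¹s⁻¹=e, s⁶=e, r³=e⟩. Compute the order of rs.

Compute successive powers until reaching e:
  (rs)¹ = rs, (rs)² = r²s², (rs)³ = s³, (rs)⁴ = rs⁴, (rs)⁵ = r²s⁵, (rs)⁶ = e.
The smallest positive k with (rs)ᵏ = e is 6.

Answer: 6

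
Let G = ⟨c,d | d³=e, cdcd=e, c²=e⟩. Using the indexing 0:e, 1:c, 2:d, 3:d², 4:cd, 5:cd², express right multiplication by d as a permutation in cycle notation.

(0 2 3)(1 4 5)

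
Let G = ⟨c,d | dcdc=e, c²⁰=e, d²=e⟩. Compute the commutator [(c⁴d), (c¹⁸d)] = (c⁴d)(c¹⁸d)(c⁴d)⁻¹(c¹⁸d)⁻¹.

[(c⁴d), (c¹⁸d)] = (c⁴d)·(c¹⁸d)·(c⁴d)⁻¹·(c¹⁸d)⁻¹.
  (c⁴d) · (c¹⁸d) = c⁶
  (c⁶) · (c⁴d) = c¹⁰d
  (c¹⁰d) · (c¹⁸d) = c¹²

Answer: c¹²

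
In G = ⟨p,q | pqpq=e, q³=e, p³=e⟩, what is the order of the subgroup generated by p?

|⟨p⟩| equals the order of p. Compute successive powers until reaching e:
  p¹ = p, p² = p², p³ = e.
The smallest positive k with pᵏ = e is 3, so |⟨p⟩| = 3.

Answer: 3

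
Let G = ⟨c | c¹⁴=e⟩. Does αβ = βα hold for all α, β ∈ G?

G has a single generator, so G is cyclic and hence abelian.

Answer: Yes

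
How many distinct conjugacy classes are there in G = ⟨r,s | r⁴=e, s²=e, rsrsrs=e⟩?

The conjugacy classes (representative and size) are:
  [e] (size 1), [r³] (size 6), [r²sr²s] (size 3), [rsr³] (size 6), [sr³] (size 8).
Class equation: 1 + 6 + 3 + 6 + 8 = 24 = |G|. So G has 5 conjugacy classes.

Answer: 5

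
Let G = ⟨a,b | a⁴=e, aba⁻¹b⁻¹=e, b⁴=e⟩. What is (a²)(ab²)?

Compute (a²) · (ab²) by multiplying left to right and reducing via the relations at each step:
  (a²) · a = a³
  (a³) · b² = a³b²

Answer: a³b²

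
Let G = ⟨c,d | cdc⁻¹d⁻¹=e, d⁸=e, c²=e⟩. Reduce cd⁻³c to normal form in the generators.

Multiply left to right, reducing at each step:
  c · d⁻³ = cd⁵
  (cd⁵) · c = d⁵

Answer: d⁵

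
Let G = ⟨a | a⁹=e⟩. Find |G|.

G is generated by a single element, so G is cyclic. The relator gives a⁹ = e and no smaller power is forced to be e, so the 9 powers {a, e, a², a³, a⁴, a⁵, a⁶, a⁷, a⁸} are distinct. Hence |G| = 9.

Answer: 9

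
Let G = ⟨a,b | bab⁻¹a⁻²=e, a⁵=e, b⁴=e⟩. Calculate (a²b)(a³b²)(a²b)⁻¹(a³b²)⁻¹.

[(a²b), (a³b²)] = (a²b)·(a³b²)·(a²b)⁻¹·(a³b²)⁻¹.
  (a²b) · (a³b²) = a³b³
  (a³b³) · (a⁴b³) = b²
  (b²) · (a³b²) = a²

Answer: a²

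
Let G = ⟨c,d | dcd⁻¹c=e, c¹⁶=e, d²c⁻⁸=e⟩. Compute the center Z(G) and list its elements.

An element z ∈ Z(G) iff z commutes with every generator.
For example c⁸ is central: (c⁸)·c = c⁹ = c·(c⁸); (c⁸)·d = d⁻¹ = d·(c⁸).
Whereas c ∉ Z(G) since c·d = cd ≠ c⁷d⁻¹ = d·c.
Checking each of the 32 elements this way gives Z(G) = {e, c⁸}, of order 2.

Answer: {e, c⁸}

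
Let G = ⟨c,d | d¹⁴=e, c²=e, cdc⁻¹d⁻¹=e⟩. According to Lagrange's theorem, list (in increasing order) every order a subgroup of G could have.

|G| = 28 = 2² · 7. By Lagrange's theorem the order of any subgroup divides 28; the divisors of 28 are 1, 2, 4, 7, 14, 28.

Answer: 1, 2, 4, 7, 14, 28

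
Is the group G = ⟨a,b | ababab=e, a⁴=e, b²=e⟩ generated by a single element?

Every cyclic group is abelian. But a·b = ab while b·a = ba, so a·b ≠ b·a and G is not abelian. Hence G is not cyclic.

Answer: No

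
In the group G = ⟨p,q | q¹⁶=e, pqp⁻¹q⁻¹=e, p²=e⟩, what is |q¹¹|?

Compute successive powers until reaching e:
  (q¹¹)¹ = q¹¹, (q¹¹)² = q⁶, (q¹¹)³ = q, (q¹¹)⁴ = q¹², (q¹¹)⁵ = q⁷, (q¹¹)⁶ = q², (q¹¹)⁷ = q¹³, (q¹¹)⁸ = q⁸, (q¹¹)⁹ = q³, (q¹¹)¹⁰ = q¹⁴, (q¹¹)¹¹ = q⁹, (q¹¹)¹² = q⁴, (q¹¹)¹³ = q¹⁵, (q¹¹)¹⁴ = q¹⁰, (q¹¹)¹⁵ = q⁵, (q¹¹)¹⁶ = e.
The smallest positive k with (q¹¹)ᵏ = e is 16.

Answer: 16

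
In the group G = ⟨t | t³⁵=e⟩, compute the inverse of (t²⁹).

The order of (t²⁹) is 35 (smallest k with (t²⁹)ᵏ = e), so (t²⁹)⁻¹ = (t²⁹)³⁴ = t⁶.
Check: (t²⁹) · (t⁶) → (t²⁹) · t⁶ = e, giving e as required.

Answer: t⁶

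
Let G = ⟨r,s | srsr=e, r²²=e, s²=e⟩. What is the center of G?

An element z ∈ Z(G) iff z commutes with every generator.
For example r¹¹ is central: (r¹¹)·r = r¹² = r·(r¹¹); (r¹¹)·s = r¹¹s = s·(r¹¹).
Whereas r ∉ Z(G) since r·s = rs ≠ r²¹s = s·r.
Checking each of the 44 elements this way gives Z(G) = {e, r¹¹}, of order 2.

Answer: {e, r¹¹}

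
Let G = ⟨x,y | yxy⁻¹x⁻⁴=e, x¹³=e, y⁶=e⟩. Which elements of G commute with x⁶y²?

⟨x⁶y²⟩ ⊆ C_G(x⁶y²) since powers of x⁶y² commute with x⁶y²; so |C_G(x⁶y²)| ≥ |⟨x⁶y²⟩| = 3.
By orbit–stabilizer, |C_G(x⁶y²)| = |G| / |conj. class of x⁶y²| = 78 / 13 = 6.
The 6 elements commuting with x⁶y² are {e, xy⁵, x⁹y, x⁶y², x⁷y³, x¹¹y⁴}.

Answer: {e, xy⁵, x⁹y, x⁶y², x⁷y³, x¹¹y⁴}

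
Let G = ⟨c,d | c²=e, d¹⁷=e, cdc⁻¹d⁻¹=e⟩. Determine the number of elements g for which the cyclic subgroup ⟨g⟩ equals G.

G is cyclic of order 34. An element generates G iff its order is 34, and a cyclic group of order 34 has exactly φ(34) = 16 such elements.

Answer: 16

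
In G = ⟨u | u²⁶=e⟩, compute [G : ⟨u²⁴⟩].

First find ord(u²⁴) by computing successive powers:
  (u²⁴)¹ = u²⁴, (u²⁴)² = u²², (u²⁴)³ = u²⁰, (u²⁴)⁴ = u¹⁸, (u²⁴)⁵ = u¹⁶, (u²⁴)⁶ = u¹⁴, (u²⁴)⁷ = u¹², (u²⁴)⁸ = u¹⁰, (u²⁴)⁹ = u⁸, (u²⁴)¹⁰ = u⁶, (u²⁴)¹¹ = u⁴, (u²⁴)¹² = u², (u²⁴)¹³ = e.
So |⟨u²⁴⟩| = ord(u²⁴) = 13. With |G| = 26, by Lagrange [G : ⟨u²⁴⟩] = 26/13 = 2.

Answer: 2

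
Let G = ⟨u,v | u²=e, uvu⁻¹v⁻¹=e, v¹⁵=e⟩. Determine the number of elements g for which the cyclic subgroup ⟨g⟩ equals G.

G is cyclic of order 30. An element generates G iff its order is 30, and a cyclic group of order 30 has exactly φ(30) = 8 such elements.

Answer: 8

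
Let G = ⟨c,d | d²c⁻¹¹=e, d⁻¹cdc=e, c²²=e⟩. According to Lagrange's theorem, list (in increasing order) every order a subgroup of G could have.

|G| = 44 = 2² · 11. By Lagrange's theorem the order of any subgroup divides 44; the divisors of 44 are 1, 2, 4, 11, 22, 44.

Answer: 1, 2, 4, 11, 22, 44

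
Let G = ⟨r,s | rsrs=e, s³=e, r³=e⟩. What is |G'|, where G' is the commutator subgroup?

G' = [G, G] is generated by all commutators. The generator-pair commutators are: [r, s] = rs²r.
The subgroup they normally generate is {e, rs, r²s², rs²r}, of order 4.
Check: |G/G'| = 12/4 = 3 is the order of the abelianisation.

Answer: 4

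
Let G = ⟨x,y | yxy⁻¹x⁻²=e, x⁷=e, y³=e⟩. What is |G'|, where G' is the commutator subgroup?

G' = [G, G] is generated by all commutators. The generator-pair commutators are: [x, y] = x⁶.
The subgroup they normally generate is {e, x, x², x³, x⁴, x⁵, x⁶}, of order 7.
Check: |G/G'| = 21/7 = 3 is the order of the abelianisation.

Answer: 7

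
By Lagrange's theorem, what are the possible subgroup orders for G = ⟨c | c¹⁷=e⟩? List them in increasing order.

|G| = 17 = 17. By Lagrange's theorem the order of any subgroup divides 17; the divisors of 17 are 1, 17.

Answer: 1, 17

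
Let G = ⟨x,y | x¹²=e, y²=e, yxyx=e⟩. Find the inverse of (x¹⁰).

The order of (x¹⁰) is 6 (smallest k with (x¹⁰)ᵏ = e), so (x¹⁰)⁻¹ = (x¹⁰)⁵ = x².
Check: (x¹⁰) · (x²) → (x¹⁰) · x² = e, giving e as required.

Answer: x²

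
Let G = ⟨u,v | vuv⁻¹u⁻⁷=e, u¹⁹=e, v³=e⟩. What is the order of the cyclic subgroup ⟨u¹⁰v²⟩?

|⟨u¹⁰v²⟩| equals the order of u¹⁰v². Compute successive powers until reaching e:
  (u¹⁰v²)¹ = u¹⁰v², (u¹⁰v²)² = u⁶v, (u¹⁰v²)³ = e.
The smallest positive k with (u¹⁰v²)ᵏ = e is 3, so |⟨u¹⁰v²⟩| = 3.

Answer: 3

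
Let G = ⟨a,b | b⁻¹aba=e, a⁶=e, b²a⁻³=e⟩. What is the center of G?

An element z ∈ Z(G) iff z commutes with every generator.
For example a³ is central: (a³)·a = a⁴ = a·(a³); (a³)·b = b⁻¹ = b·(a³).
Whereas a ∉ Z(G) since a·b = ab ≠ a²b⁻¹ = b·a.
Checking each of the 12 elements this way gives Z(G) = {e, a³}, of order 2.

Answer: {e, a³}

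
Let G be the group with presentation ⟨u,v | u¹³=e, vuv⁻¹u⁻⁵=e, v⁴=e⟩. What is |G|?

Enumerate words in the generators, reducing via the relations: the distinct elements are
  {e, u, v, uv, u², u³, u⁴, u⁵, u⁶, u⁷, u⁸, u⁹, v², v³, uv², uv³, u²v, u³v, u¹², u¹¹, u¹⁰, u⁴v, u⁵v, u⁶v, u⁷v, u⁸v, u⁹v, u²v², u²v³, u³v², u³v³, u¹²v, u¹¹v, u¹⁰v, u⁴v², u⁴v³, u⁵v², u⁵v³, u⁶v², u⁶v³, u⁷v², u⁷v³, u⁸v², u⁸v³, u⁹v², u⁹v³, u¹²v², u¹²v³, u¹¹v², u¹¹v³, u¹⁰v², u¹⁰v³}.
No further products give new elements, so |G| = 52.

Answer: 52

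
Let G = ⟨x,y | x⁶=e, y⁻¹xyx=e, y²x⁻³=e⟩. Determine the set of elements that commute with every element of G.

An element z ∈ Z(G) iff z commutes with every generator.
For example x³ is central: (x³)·x = x⁴ = x·(x³); (x³)·y = y⁻¹ = y·(x³).
Whereas x ∉ Z(G) since x·y = xy ≠ x²y⁻¹ = y·x.
Checking each of the 12 elements this way gives Z(G) = {e, x³}, of order 2.

Answer: {e, x³}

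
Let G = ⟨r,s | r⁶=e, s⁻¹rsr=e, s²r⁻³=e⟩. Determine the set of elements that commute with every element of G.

An element z ∈ Z(G) iff z commutes with every generator.
For example r³ is central: (r³)·r = r⁴ = r·(r³); (r³)·s = s⁻¹ = s·(r³).
Whereas r ∉ Z(G) since r·s = rs ≠ r²s⁻¹ = s·r.
Checking each of the 12 elements this way gives Z(G) = {e, r³}, of order 2.

Answer: {e, r³}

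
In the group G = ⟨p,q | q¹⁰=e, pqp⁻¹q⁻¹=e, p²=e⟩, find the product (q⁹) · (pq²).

Compute (q⁹) · (pq²) by multiplying left to right and reducing via the relations at each step:
  (q⁹) · p = pq⁹
  (pq⁹) · q² = pq

Answer: pq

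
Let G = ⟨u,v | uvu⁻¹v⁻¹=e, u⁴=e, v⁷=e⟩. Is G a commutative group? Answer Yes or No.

Each pair of generators commutes: u·v = uv = v·u. Since the generators pairwise commute, every element of G commutes with every other, so G is abelian.

Answer: Yes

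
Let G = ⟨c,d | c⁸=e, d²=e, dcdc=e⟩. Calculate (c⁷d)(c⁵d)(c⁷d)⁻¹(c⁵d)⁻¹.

[(c⁷d), (c⁵d)] = (c⁷d)·(c⁵d)·(c⁷d)⁻¹·(c⁵d)⁻¹.
  (c⁷d) · (c⁵d) = c²
  (c²) · (c⁷d) = cd
  (cd) · (c⁵d) = c⁴

Answer: c⁴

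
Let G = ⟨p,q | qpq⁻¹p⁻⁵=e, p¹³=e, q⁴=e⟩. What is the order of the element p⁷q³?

Compute successive powers until reaching e:
  (p⁷q³)¹ = p⁷q³, (p⁷q³)² = p¹¹q², (p⁷q³)³ = p⁴q, (p⁷q³)⁴ = e.
The smallest positive k with (p⁷q³)ᵏ = e is 4.

Answer: 4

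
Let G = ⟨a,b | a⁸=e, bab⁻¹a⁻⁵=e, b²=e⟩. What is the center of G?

An element z ∈ Z(G) iff z commutes with every generator.
For example a² is central: (a²)·a = a³ = a·(a²); (a²)·b = a²b = b·(a²).
Whereas a ∉ Z(G) since a·b = ab ≠ a⁵b = b·a.
Checking each of the 16 elements this way gives Z(G) = {e, a², a⁴, a⁶}, of order 4.

Answer: {e, a², a⁴, a⁶}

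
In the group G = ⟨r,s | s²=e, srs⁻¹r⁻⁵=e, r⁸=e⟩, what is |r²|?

Compute successive powers until reaching e:
  (r²)¹ = r², (r²)² = r⁴, (r²)³ = r⁶, (r²)⁴ = e.
The smallest positive k with (r²)ᵏ = e is 4.

Answer: 4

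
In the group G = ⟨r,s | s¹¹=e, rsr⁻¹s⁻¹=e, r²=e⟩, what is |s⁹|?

Compute successive powers until reaching e:
  (s⁹)¹ = s⁹, (s⁹)² = s⁷, (s⁹)³ = s⁵, (s⁹)⁴ = s³, (s⁹)⁵ = s, (s⁹)⁶ = s¹⁰, (s⁹)⁷ = s⁸, (s⁹)⁸ = s⁶, (s⁹)⁹ = s⁴, (s⁹)¹⁰ = s², (s⁹)¹¹ = e.
The smallest positive k with (s⁹)ᵏ = e is 11.

Answer: 11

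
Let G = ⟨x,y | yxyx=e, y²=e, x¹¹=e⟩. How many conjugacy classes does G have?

The conjugacy classes (representative and size) are:
  [e] (size 1), [x¹⁰] (size 2), [x²] (size 2), [x³] (size 2), [x⁷] (size 2), [x⁶] (size 2), [x²y] (size 11).
Class equation: 1 + 2 + 2 + 2 + 2 + 2 + 11 = 22 = |G|. So G has 7 conjugacy classes.

Answer: 7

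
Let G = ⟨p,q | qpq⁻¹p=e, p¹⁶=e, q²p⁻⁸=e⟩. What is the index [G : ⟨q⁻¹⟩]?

First find ord(q⁻¹) by computing successive powers:
  (q⁻¹)¹ = q⁻¹, (q⁻¹)² = p⁸, (q⁻¹)³ = q, (q⁻¹)⁴ = e.
So |⟨q⁻¹⟩| = ord(q⁻¹) = 4. With |G| = 32, by Lagrange [G : ⟨q⁻¹⟩] = 32/4 = 8.

Answer: 8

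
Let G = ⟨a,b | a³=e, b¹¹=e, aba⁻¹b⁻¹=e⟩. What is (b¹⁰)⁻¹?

The order of (b¹⁰) is 11 (smallest k with (b¹⁰)ᵏ = e), so (b¹⁰)⁻¹ = (b¹⁰)¹⁰ = b.
Check: (b¹⁰) · b → (b¹⁰) · b = e, giving e as required.

Answer: b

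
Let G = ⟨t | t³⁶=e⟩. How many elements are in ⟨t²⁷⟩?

|⟨t²⁷⟩| equals the order of t²⁷. Compute successive powers until reaching e:
  (t²⁷)¹ = t²⁷, (t²⁷)² = t¹⁸, (t²⁷)³ = t⁹, (t²⁷)⁴ = e.
The smallest positive k with (t²⁷)ᵏ = e is 4, so |⟨t²⁷⟩| = 4.

Answer: 4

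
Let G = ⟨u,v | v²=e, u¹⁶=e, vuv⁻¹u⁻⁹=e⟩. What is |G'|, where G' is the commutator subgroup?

G' = [G, G] is generated by all commutators. The generator-pair commutators are: [u, v] = u⁸.
The subgroup they normally generate is {e, u⁸}, of order 2.
Check: |G/G'| = 32/2 = 16 is the order of the abelianisation.

Answer: 2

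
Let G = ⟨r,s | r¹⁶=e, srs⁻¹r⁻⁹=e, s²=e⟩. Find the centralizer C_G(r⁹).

⟨r⁹⟩ ⊆ C_G(r⁹) since powers of r⁹ commute with r⁹; so |C_G(r⁹)| ≥ |⟨r⁹⟩| = 16.
By orbit–stabilizer, |C_G(r⁹)| = |G| / |conj. class of r⁹| = 32 / 2 = 16.
The 16 elements commuting with r⁹ are {e, r, r², r³, r⁴, r⁵, r⁶, r⁷, r⁸, r⁹, r¹⁰, r¹¹, r¹², r¹³, r¹⁴, r¹⁵}.

Answer: {e, r, r², r³, r⁴, r⁵, r⁶, r⁷, r⁸, r⁹, r¹⁰, r¹¹, r¹², r¹³, r¹⁴, r¹⁵}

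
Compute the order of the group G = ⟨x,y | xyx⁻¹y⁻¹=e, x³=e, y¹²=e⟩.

Enumerate words in the generators, reducing via the relations: the distinct elements are
  {e, x, y, xy, x², y², y³, y⁴, y⁵, y⁶, y⁷, y⁸, y⁹, xy², xy³, xy⁴, xy⁵, xy⁶, xy⁷, xy⁸, xy⁹, x²y, y¹¹, y¹⁰, xy¹¹, xy¹⁰, x²y², x²y³, x²y⁴, x²y⁵, x²y⁶, x²y⁷, x²y⁸, x²y⁹, x²y¹¹, x²y¹⁰}.
No further products give new elements, so |G| = 36.

Answer: 36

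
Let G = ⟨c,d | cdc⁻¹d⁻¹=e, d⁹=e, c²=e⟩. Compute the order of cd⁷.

Compute successive powers until reaching e:
  (cd⁷)¹ = cd⁷, (cd⁷)² = d⁵, (cd⁷)³ = cd³, (cd⁷)⁴ = d, (cd⁷)⁵ = cd⁸, (cd⁷)⁶ = d⁶, (cd⁷)⁷ = cd⁴, (cd⁷)⁸ = d², (cd⁷)⁹ = c, (cd⁷)¹⁰ = d⁷, (cd⁷)¹¹ = cd⁵, (cd⁷)¹² = d³, (cd⁷)¹³ = cd, (cd⁷)¹⁴ = d⁸, (cd⁷)¹⁵ = cd⁶, (cd⁷)¹⁶ = d⁴, (cd⁷)¹⁷ = cd², (cd⁷)¹⁸ = e.
The smallest positive k with (cd⁷)ᵏ = e is 18.

Answer: 18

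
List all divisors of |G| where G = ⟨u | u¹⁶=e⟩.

|G| = 16 = 2⁴. By Lagrange's theorem the order of any subgroup divides 16; the divisors of 16 are 1, 2, 4, 8, 16.

Answer: 1, 2, 4, 8, 16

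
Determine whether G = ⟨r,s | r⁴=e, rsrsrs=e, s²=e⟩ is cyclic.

Every cyclic group is abelian. But r·s = rs while s·r = sr, so r·s ≠ s·r and G is not abelian. Hence G is not cyclic.

Answer: No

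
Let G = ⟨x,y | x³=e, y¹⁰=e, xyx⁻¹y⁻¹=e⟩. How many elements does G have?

Enumerate words in the generators, reducing via the relations: the distinct elements are
  {e, x, y, xy, x², y², y³, y⁴, y⁵, y⁶, y⁷, y⁸, y⁹, xy², xy³, xy⁴, xy⁵, xy⁶, xy⁷, xy⁸, xy⁹, x²y, x²y², x²y³, x²y⁴, x²y⁵, x²y⁶, x²y⁷, x²y⁸, x²y⁹}.
No further products give new elements, so |G| = 30.

Answer: 30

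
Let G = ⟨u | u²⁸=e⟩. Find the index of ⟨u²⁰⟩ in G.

First find ord(u²⁰) by computing successive powers:
  (u²⁰)¹ = u²⁰, (u²⁰)² = u¹², (u²⁰)³ = u⁴, (u²⁰)⁴ = u²⁴, (u²⁰)⁵ = u¹⁶, (u²⁰)⁶ = u⁸, (u²⁰)⁷ = e.
So |⟨u²⁰⟩| = ord(u²⁰) = 7. With |G| = 28, by Lagrange [G : ⟨u²⁰⟩] = 28/7 = 4.

Answer: 4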